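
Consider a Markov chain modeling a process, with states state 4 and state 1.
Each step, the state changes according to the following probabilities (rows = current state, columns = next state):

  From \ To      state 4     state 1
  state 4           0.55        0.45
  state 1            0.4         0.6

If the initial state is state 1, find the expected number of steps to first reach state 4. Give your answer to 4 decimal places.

Let t(s) be the expected number of steps to first reach state 4 from state s, with t(state 4) = 0. Conditioning on the first step:
t(state 1) = 1 + 0.6·t(state 1)
Solving: t(state 1) = 2.5000.
Expected steps from state 1 to state 4: 2.5000.

2.5000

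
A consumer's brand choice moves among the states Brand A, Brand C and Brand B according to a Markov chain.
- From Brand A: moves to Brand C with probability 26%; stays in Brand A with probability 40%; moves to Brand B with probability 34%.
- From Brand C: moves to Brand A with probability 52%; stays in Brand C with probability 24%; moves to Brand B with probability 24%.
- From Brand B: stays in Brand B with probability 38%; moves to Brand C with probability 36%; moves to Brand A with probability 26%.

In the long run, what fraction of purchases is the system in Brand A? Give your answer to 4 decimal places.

Let the stationary distribution be π with π = πP and π_1 + π_2 + π_3 = 1.
π_1 = 0.4·π_1 + 0.52·π_2 + 0.26·π_3
π_2 = 0.26·π_1 + 0.24·π_2 + 0.36·π_3
Solving with the normalization constraint gives π = (0.3890, 0.2867, 0.3243).
So the stationary probability of Brand A is 0.3890.

0.3890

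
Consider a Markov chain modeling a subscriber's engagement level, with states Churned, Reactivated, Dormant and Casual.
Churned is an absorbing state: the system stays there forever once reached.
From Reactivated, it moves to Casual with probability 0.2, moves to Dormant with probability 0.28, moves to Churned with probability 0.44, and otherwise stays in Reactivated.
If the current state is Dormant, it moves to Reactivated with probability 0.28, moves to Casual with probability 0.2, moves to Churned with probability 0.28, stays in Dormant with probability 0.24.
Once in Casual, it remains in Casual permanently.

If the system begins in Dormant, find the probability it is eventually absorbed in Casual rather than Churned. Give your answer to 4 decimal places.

0.3866

Let h(s) be the probability of absorption at Casual starting from transient state s. Then h(Casual) = 1 and h(Churned) = 0. By first-step analysis:
h(Reactivated) = 0.44·0 + 0.08·h(Reactivated) + 0.28·h(Dormant) + 0.2·1
h(Dormant) = 0.28·0 + 0.28·h(Reactivated) + 0.24·h(Dormant) + 0.2·1
Solving: h(Reactivated) = 0.3351, h(Dormant) = 0.3866.
Starting from Dormant, the probability is 0.3866.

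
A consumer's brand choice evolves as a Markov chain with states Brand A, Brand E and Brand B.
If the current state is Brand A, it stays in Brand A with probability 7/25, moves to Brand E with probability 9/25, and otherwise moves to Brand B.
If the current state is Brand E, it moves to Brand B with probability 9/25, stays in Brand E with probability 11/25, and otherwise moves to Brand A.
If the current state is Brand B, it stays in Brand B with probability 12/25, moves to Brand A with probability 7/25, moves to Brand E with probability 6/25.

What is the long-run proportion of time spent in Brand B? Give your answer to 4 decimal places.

0.4091

Let the stationary distribution be π with π = πP and π_1 + π_2 + π_3 = 1.
π_1 = 0.28·π_1 + 0.2·π_2 + 0.28·π_3
π_2 = 0.36·π_1 + 0.44·π_2 + 0.24·π_3
Solving with the normalization constraint gives π = (0.2530, 0.3379, 0.4091).
So the stationary probability of Brand B is 0.4091.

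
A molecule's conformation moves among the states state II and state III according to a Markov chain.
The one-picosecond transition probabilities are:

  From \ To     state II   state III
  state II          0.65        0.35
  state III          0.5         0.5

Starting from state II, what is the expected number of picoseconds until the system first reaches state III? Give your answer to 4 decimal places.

Let t(s) be the expected number of picoseconds to first reach state III from state s, with t(state III) = 0. Conditioning on the first picosecond:
t(state II) = 1 + 0.65·t(state II)
Solving: t(state II) = 2.8571.
Expected picoseconds from state II to state III: 2.8571.

2.8571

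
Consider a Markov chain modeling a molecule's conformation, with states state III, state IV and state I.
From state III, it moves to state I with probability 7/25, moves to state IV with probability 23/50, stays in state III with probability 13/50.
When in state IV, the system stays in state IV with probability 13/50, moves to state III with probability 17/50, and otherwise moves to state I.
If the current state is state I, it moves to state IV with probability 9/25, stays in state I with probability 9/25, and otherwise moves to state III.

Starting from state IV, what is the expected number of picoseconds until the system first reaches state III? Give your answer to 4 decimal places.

3.1553

Let t(s) be the expected number of picoseconds to first reach state III from state s, with t(state III) = 0. Conditioning on the first picosecond:
t(state IV) = 1 + 0.26·t(state IV) + 0.4·t(state I)
t(state I) = 1 + 0.36·t(state IV) + 0.36·t(state I)
Solving: t(state IV) = 3.1553, t(state I) = 3.3374.
Expected picoseconds from state IV to state III: 3.1553.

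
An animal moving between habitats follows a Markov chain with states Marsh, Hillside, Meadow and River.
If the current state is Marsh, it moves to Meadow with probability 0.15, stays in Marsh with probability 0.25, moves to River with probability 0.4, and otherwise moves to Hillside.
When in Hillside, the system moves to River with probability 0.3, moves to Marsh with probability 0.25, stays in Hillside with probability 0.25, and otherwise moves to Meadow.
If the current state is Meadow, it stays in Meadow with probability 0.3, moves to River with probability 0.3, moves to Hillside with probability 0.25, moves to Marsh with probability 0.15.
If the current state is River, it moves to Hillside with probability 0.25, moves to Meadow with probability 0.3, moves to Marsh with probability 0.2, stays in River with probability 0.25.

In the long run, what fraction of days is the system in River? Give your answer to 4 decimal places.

Let the stationary distribution be π with π = πP and π_1 + π_2 + π_3 + π_4 = 1.
π_1 = 0.25·π_1 + 0.25·π_2 + 0.15·π_3 + 0.2·π_4
π_2 = 0.2·π_1 + 0.25·π_2 + 0.25·π_3 + 0.25·π_4
π_3 = 0.15·π_1 + 0.2·π_2 + 0.3·π_3 + 0.3·π_4
Solving with the normalization constraint gives π = (0.2103, 0.2395, 0.2445, 0.3057).
So the stationary probability of River is 0.3057.

0.3057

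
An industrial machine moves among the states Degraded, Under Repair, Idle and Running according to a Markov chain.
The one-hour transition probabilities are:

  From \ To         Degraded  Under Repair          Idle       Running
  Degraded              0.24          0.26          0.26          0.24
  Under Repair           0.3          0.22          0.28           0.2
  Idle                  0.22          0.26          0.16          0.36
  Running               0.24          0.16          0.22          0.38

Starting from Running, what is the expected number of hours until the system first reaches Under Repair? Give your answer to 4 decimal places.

Let t(s) be the expected number of hours to first reach Under Repair from state s, with t(Under Repair) = 0. Conditioning on the first hour:
t(Degraded) = 1 + 0.24·t(Degraded) + 0.26·t(Idle) + 0.24·t(Running)
t(Idle) = 1 + 0.22·t(Degraded) + 0.16·t(Idle) + 0.36·t(Running)
t(Running) = 1 + 0.24·t(Degraded) + 0.22·t(Idle) + 0.38·t(Running)
Solving: t(Degraded) = 4.3677, t(Idle) = 4.4228, t(Running) = 4.8730.
Expected hours from Running to Under Repair: 4.8730.

4.8730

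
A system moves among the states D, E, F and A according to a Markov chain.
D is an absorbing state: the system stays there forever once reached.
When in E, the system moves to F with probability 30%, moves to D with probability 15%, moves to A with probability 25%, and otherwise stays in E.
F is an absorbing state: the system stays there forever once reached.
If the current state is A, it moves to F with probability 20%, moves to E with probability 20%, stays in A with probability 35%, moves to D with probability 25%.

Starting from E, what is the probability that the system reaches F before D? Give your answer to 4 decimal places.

Let h(s) be the probability of absorption at F starting from transient state s. Then h(F) = 1 and h(D) = 0. By first-step analysis:
h(E) = 0.15·0 + 0.3·h(E) + 0.3·1 + 0.25·h(A)
h(A) = 0.25·0 + 0.2·h(E) + 0.2·1 + 0.35·h(A)
Solving: h(E) = 0.6049, h(A) = 0.4938.
Starting from E, the probability is 0.6049.

0.6049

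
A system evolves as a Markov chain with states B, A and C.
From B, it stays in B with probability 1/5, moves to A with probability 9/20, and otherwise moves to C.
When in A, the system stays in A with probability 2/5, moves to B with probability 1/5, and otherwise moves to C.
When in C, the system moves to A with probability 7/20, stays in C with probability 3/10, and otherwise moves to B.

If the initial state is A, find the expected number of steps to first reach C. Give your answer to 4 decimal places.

2.5641

Let t(s) be the expected number of steps to first reach C from state s, with t(C) = 0. Conditioning on the first step:
t(B) = 1 + 0.2·t(B) + 0.45·t(A)
t(A) = 1 + 0.2·t(B) + 0.4·t(A)
Solving: t(B) = 2.6923, t(A) = 2.5641.
Expected steps from A to C: 2.5641.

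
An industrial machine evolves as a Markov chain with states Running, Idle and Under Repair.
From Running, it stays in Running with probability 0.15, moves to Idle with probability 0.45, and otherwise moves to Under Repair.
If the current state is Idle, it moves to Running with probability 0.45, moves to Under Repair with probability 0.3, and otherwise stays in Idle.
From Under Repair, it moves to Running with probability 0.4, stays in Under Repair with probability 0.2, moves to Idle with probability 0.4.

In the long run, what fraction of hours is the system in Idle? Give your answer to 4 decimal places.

0.3624

Let the stationary distribution be π with π = πP and π_1 + π_2 + π_3 = 1.
π_1 = 0.15·π_1 + 0.45·π_2 + 0.4·π_3
π_2 = 0.45·π_1 + 0.25·π_2 + 0.4·π_3
Solving with the normalization constraint gives π = (0.3345, 0.3624, 0.3031).
So the stationary probability of Idle is 0.3624.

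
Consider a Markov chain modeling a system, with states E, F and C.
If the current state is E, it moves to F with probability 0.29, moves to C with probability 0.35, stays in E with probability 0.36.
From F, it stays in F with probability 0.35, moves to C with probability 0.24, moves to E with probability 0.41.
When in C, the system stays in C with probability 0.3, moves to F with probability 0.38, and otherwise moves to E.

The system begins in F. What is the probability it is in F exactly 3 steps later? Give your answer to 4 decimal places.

0.3369

Propagate the distribution vector 3 steps from F.
After 0 steps: (0.0000, 1.0000, 0.0000)
After 1 step: (0.4100, 0.3500, 0.2400)
After 2 steps: (0.3679, 0.3326, 0.2995)
After 3 steps: (0.3647, 0.3369, 0.2984)
P(in F after 3 steps) = 0.3369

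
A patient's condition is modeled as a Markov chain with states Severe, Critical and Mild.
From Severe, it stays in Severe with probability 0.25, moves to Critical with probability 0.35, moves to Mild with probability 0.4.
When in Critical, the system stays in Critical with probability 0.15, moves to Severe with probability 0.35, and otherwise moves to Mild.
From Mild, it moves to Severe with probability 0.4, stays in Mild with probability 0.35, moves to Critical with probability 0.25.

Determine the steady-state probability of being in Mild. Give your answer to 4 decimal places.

Let the stationary distribution be π with π = πP and π_1 + π_2 + π_3 = 1.
π_1 = 0.25·π_1 + 0.35·π_2 + 0.4·π_3
π_2 = 0.35·π_1 + 0.15·π_2 + 0.25·π_3
Solving with the normalization constraint gives π = (0.3366, 0.2579, 0.4055).
So the stationary probability of Mild is 0.4055.

0.4055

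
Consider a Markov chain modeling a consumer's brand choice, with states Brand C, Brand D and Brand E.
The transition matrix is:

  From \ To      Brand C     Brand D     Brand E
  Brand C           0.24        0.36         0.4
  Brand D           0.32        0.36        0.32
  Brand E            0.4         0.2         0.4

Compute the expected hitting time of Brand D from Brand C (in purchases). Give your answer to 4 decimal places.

Let t(s) be the expected number of purchases to first reach Brand D from state s, with t(Brand D) = 0. Conditioning on the first purchase:
t(Brand C) = 1 + 0.24·t(Brand C) + 0.4·t(Brand E)
t(Brand E) = 1 + 0.4·t(Brand C) + 0.4·t(Brand E)
Solving: t(Brand C) = 3.3784, t(Brand E) = 3.9189.
Expected purchases from Brand C to Brand D: 3.3784.

3.3784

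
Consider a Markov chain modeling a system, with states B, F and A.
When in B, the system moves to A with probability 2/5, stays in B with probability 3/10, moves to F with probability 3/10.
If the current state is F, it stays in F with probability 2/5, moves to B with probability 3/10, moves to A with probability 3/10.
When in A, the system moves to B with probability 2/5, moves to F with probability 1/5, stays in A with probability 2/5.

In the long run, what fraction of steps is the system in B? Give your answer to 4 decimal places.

0.3371

Let the stationary distribution be π with π = πP and π_1 + π_2 + π_3 = 1.
π_1 = 0.3·π_1 + 0.3·π_2 + 0.4·π_3
π_2 = 0.3·π_1 + 0.4·π_2 + 0.2·π_3
Solving with the normalization constraint gives π = (0.3371, 0.2921, 0.3708).
So the stationary probability of B is 0.3371.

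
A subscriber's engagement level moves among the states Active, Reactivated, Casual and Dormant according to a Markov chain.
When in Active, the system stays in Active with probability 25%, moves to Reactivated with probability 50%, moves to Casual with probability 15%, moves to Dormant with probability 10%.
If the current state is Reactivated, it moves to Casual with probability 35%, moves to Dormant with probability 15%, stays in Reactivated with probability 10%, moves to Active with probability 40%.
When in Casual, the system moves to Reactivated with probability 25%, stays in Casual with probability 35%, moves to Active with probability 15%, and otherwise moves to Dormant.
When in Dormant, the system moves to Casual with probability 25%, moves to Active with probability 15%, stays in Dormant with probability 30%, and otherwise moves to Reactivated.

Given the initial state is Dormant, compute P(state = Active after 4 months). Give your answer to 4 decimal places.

Propagate the distribution vector 4 months from Dormant.
After 0 months: (0.0000, 0.0000, 0.0000, 1.0000)
After 1 month: (0.1500, 0.3000, 0.2500, 0.3000)
After 2 months: (0.2400, 0.2575, 0.2900, 0.2125)
After 3 months: (0.2384, 0.2820, 0.2808, 0.1989)
After 4 months: (0.2443, 0.2772, 0.2824, 0.1960)
P(in Active after 4 months) = 0.2443

0.2443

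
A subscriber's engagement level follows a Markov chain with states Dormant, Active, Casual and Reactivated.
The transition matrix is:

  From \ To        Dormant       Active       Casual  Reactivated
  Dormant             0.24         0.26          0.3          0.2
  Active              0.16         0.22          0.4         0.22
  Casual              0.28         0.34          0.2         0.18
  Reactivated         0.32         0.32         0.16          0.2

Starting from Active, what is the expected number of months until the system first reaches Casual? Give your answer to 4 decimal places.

Let t(s) be the expected number of months to first reach Casual from state s, with t(Casual) = 0. Conditioning on the first month:
t(Dormant) = 1 + 0.24·t(Dormant) + 0.26·t(Active) + 0.2·t(Reactivated)
t(Active) = 1 + 0.16·t(Dormant) + 0.22·t(Active) + 0.22·t(Reactivated)
t(Reactivated) = 1 + 0.32·t(Dormant) + 0.32·t(Active) + 0.2·t(Reactivated)
Solving: t(Dormant) = 3.3619, t(Active) = 3.0473, t(Reactivated) = 3.8137.
Expected months from Active to Casual: 3.0473.

3.0473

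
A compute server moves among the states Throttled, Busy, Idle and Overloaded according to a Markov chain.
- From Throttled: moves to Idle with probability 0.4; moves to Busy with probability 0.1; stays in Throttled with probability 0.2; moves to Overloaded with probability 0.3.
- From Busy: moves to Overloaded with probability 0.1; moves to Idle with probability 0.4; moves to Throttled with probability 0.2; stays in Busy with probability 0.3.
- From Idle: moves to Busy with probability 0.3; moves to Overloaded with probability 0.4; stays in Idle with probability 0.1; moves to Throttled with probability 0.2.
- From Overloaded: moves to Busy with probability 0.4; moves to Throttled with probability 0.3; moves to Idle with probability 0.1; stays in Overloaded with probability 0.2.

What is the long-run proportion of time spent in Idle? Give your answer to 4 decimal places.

0.2512

Let the stationary distribution be π with π = πP and π_1 + π_2 + π_3 + π_4 = 1.
π_1 = 0.2·π_1 + 0.2·π_2 + 0.2·π_3 + 0.3·π_4
π_2 = 0.1·π_1 + 0.3·π_2 + 0.3·π_3 + 0.4·π_4
π_3 = 0.4·π_1 + 0.4·π_2 + 0.1·π_3 + 0.1·π_4
Solving with the normalization constraint gives π = (0.2245, 0.2796, 0.2512, 0.2447).
So the stationary probability of Idle is 0.2512.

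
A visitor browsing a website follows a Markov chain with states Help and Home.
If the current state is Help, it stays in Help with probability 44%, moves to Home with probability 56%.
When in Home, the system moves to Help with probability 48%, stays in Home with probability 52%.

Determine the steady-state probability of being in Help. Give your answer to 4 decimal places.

0.4615

Let the stationary distribution be π with π = πP and π_1 + π_2 = 1.
π_1 = 0.44·π_1 + 0.48·π_2
Solving with the normalization constraint gives π = (0.4615, 0.5385).
So the stationary probability of Help is 0.4615.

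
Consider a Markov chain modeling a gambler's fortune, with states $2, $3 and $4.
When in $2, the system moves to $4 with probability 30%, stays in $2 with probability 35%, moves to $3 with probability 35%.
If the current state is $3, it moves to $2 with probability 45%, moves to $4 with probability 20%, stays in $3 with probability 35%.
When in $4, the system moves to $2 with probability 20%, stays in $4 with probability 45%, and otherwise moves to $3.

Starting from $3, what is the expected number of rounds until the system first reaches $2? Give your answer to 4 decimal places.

Let t(s) be the expected number of rounds to first reach $2 from state s, with t($2) = 0. Conditioning on the first round:
t($3) = 1 + 0.35·t($3) + 0.2·t($4)
t($4) = 1 + 0.35·t($3) + 0.45·t($4)
Solving: t($3) = 2.6087, t($4) = 3.4783.
Expected rounds from $3 to $2: 2.6087.

2.6087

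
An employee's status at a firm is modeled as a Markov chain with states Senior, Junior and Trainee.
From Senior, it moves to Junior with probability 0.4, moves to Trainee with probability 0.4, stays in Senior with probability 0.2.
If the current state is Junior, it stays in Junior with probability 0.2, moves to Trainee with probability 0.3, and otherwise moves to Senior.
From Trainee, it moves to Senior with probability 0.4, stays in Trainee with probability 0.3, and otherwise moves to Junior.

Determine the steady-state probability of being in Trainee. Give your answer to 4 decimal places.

Let the stationary distribution be π with π = πP and π_1 + π_2 + π_3 = 1.
π_1 = 0.2·π_1 + 0.5·π_2 + 0.4·π_3
π_2 = 0.4·π_1 + 0.2·π_2 + 0.3·π_3
Solving with the normalization constraint gives π = (0.3588, 0.3053, 0.3359).
So the stationary probability of Trainee is 0.3359.

0.3359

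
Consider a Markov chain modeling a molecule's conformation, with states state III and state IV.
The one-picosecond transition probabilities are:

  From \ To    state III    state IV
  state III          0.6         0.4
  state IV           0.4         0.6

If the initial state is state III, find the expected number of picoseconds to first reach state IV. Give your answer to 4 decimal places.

Let t(s) be the expected number of picoseconds to first reach state IV from state s, with t(state IV) = 0. Conditioning on the first picosecond:
t(state III) = 1 + 0.6·t(state III)
Solving: t(state III) = 2.5000.
Expected picoseconds from state III to state IV: 2.5000.

2.5000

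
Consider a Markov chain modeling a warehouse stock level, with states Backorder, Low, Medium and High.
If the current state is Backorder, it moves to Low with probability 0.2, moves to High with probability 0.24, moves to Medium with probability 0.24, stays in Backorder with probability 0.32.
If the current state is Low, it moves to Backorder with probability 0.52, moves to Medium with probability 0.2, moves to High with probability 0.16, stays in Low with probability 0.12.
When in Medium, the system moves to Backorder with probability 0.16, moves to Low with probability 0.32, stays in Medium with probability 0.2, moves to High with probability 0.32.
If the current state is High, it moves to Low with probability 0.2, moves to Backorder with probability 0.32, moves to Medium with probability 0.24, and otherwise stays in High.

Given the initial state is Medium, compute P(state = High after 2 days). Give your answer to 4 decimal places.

0.2304

Propagate the distribution vector 2 days from Medium.
After 0 days: (0.0000, 0.0000, 1.0000, 0.0000)
After 1 day: (0.1600, 0.3200, 0.2000, 0.3200)
After 2 days: (0.3520, 0.1984, 0.2192, 0.2304)
P(in High after 2 days) = 0.2304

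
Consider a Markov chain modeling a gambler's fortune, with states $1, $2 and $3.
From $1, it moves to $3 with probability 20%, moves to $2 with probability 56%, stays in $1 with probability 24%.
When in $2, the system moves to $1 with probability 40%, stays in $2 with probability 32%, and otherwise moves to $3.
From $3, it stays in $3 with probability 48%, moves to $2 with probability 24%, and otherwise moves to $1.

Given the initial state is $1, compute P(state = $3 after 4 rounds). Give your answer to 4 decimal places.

Propagate the distribution vector 4 rounds from $1.
After 0 rounds: (1.0000, 0.0000, 0.0000)
After 1 round: (0.2400, 0.5600, 0.2000)
After 2 rounds: (0.3376, 0.3616, 0.3008)
After 3 rounds: (0.3099, 0.3770, 0.3132)
After 4 rounds: (0.3128, 0.3693, 0.3178)
P(in $3 after 4 rounds) = 0.3178

0.3178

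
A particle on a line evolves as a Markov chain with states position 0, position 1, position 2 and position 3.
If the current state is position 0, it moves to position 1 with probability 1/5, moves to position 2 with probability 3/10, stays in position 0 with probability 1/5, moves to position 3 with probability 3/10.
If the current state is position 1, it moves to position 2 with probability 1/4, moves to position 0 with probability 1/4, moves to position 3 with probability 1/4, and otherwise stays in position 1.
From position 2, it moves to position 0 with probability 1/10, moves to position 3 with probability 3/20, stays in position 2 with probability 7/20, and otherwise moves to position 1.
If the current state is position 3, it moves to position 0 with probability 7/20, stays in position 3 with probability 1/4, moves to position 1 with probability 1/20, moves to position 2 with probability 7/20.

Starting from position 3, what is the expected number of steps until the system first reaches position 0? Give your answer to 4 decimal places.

4.0485

Let t(s) be the expected number of steps to first reach position 0 from state s, with t(position 0) = 0. Conditioning on the first step:
t(position 1) = 1 + 0.25·t(position 1) + 0.25·t(position 2) + 0.25·t(position 3)
t(position 2) = 1 + 0.4·t(position 1) + 0.35·t(position 2) + 0.15·t(position 3)
t(position 3) = 1 + 0.05·t(position 1) + 0.35·t(position 2) + 0.25·t(position 3)
Solving: t(position 1) = 4.4121, t(position 2) = 5.1879, t(position 3) = 4.0485.
Expected steps from position 3 to position 0: 4.0485.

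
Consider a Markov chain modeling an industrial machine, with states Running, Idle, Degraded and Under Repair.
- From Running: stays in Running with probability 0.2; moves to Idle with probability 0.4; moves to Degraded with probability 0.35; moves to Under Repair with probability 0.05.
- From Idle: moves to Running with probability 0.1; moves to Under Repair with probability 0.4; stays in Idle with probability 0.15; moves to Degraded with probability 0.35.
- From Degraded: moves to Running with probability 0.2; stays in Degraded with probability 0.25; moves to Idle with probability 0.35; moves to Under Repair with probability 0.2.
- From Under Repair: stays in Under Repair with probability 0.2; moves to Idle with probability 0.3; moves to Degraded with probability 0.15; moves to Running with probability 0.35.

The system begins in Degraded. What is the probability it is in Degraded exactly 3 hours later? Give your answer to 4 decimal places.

Propagate the distribution vector 3 hours from Degraded.
After 0 hours: (0.0000, 0.0000, 1.0000, 0.0000)
After 1 hour: (0.2000, 0.3500, 0.2500, 0.2000)
After 2 hours: (0.1950, 0.2800, 0.2850, 0.2400)
After 3 hours: (0.2080, 0.2918, 0.2735, 0.2268)
P(in Degraded after 3 hours) = 0.2735

0.2735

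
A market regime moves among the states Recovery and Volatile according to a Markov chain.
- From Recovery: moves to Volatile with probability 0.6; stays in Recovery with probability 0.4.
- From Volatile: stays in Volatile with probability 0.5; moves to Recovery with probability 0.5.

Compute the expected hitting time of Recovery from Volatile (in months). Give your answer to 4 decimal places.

2.0000

Let t(s) be the expected number of months to first reach Recovery from state s, with t(Recovery) = 0. Conditioning on the first month:
t(Volatile) = 1 + 0.5·t(Volatile)
Solving: t(Volatile) = 2.0000.
Expected months from Volatile to Recovery: 2.0000.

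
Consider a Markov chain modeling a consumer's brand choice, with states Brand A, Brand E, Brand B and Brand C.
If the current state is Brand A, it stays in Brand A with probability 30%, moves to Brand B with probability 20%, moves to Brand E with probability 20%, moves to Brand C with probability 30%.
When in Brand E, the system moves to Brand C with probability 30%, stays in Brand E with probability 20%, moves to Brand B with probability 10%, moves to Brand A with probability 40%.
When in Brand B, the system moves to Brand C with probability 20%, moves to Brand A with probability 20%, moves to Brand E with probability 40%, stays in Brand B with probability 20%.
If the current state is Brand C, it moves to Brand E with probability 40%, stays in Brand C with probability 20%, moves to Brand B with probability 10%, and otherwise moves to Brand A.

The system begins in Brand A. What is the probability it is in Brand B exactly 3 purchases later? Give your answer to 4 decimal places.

0.1450

Propagate the distribution vector 3 purchases from Brand A.
After 0 purchases: (1.0000, 0.0000, 0.0000, 0.0000)
After 1 purchase: (0.3000, 0.2000, 0.2000, 0.3000)
After 2 purchases: (0.3000, 0.3000, 0.1500, 0.2500)
After 3 purchases: (0.3150, 0.2800, 0.1450, 0.2600)
P(in Brand B after 3 purchases) = 0.1450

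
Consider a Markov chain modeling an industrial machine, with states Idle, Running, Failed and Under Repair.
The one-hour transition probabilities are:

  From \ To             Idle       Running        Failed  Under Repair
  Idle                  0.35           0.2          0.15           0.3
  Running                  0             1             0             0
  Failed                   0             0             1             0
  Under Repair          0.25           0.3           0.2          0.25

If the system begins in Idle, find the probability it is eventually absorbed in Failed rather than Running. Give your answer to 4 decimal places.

0.4182

Let h(s) be the probability of absorption at Failed starting from transient state s. Then h(Failed) = 1 and h(Running) = 0. By first-step analysis:
h(Idle) = 0.35·h(Idle) + 0.2·0 + 0.15·1 + 0.3·h(Under Repair)
h(Under Repair) = 0.25·h(Idle) + 0.3·0 + 0.2·1 + 0.25·h(Under Repair)
Solving: h(Idle) = 0.4182, h(Under Repair) = 0.4061.
Starting from Idle, the probability is 0.4182.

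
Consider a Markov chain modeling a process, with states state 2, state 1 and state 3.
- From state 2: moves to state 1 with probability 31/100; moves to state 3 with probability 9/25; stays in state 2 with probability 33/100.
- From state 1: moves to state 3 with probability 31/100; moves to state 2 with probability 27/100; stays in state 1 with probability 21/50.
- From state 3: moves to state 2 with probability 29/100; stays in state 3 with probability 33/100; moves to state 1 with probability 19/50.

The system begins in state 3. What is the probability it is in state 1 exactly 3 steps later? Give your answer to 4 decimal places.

Propagate the distribution vector 3 steps from state 3.
After 0 steps: (0.0000, 0.0000, 1.0000)
After 1 step: (0.2900, 0.3800, 0.3300)
After 2 steps: (0.2940, 0.3749, 0.3311)
After 3 steps: (0.2943, 0.3744, 0.3313)
P(in state 1 after 3 steps) = 0.3744

0.3744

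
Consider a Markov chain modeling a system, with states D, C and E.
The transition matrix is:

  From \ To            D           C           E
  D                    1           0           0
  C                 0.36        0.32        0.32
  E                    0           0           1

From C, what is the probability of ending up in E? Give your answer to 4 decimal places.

0.4706

Let h(s) be the probability of absorption at E starting from transient state s. Then h(E) = 1 and h(D) = 0. By first-step analysis:
h(C) = 0.36·0 + 0.32·h(C) + 0.32·1
Solving: h(C) = 0.4706.
Starting from C, the probability is 0.4706.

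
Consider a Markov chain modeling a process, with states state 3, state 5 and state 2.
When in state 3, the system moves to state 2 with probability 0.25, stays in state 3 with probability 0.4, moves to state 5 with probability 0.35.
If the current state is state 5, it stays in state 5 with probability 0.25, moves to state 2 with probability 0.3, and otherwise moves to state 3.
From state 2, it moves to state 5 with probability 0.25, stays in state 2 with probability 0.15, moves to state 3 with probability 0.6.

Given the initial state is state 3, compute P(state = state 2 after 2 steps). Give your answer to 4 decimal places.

0.2425

Sum over the intermediate state after 1 step:
P = P(state 3→state 3)·P(state 3→state 2) + P(state 3→state 5)·P(state 5→state 2) + P(state 3→state 2)·P(state 2→state 2)
  = 0.4×0.25 + 0.35×0.3 + 0.25×0.15
  = 0.1000 + 0.1050 + 0.0375 = 0.2425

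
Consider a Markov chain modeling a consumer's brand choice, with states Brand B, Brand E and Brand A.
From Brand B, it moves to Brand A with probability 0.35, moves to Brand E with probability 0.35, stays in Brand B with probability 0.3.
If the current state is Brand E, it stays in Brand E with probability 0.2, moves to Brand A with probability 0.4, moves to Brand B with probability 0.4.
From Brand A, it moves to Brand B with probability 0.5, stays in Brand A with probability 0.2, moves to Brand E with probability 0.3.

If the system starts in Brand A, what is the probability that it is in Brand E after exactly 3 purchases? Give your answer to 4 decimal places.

Propagate the distribution vector 3 purchases from Brand A.
After 0 purchases: (0.0000, 0.0000, 1.0000)
After 1 purchase: (0.5000, 0.3000, 0.2000)
After 2 purchases: (0.3700, 0.2950, 0.3350)
After 3 purchases: (0.3965, 0.2890, 0.3145)
P(in Brand E after 3 purchases) = 0.2890

0.2890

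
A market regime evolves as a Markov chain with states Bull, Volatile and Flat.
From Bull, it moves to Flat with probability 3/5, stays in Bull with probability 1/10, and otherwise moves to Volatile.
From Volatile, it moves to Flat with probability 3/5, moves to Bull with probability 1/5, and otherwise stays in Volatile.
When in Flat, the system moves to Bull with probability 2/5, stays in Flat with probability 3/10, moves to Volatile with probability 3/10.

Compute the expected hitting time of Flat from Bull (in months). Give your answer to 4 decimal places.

1.6667

Let t(s) be the expected number of months to first reach Flat from state s, with t(Flat) = 0. Conditioning on the first month:
t(Bull) = 1 + 0.1·t(Bull) + 0.3·t(Volatile)
t(Volatile) = 1 + 0.2·t(Bull) + 0.2·t(Volatile)
Solving: t(Bull) = 1.6667, t(Volatile) = 1.6667.
Expected months from Bull to Flat: 1.6667.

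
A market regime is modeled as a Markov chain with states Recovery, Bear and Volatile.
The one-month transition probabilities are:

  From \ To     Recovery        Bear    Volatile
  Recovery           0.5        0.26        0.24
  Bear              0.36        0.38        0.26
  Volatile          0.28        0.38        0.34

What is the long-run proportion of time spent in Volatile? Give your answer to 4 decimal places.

0.2741

Let the stationary distribution be π with π = πP and π_1 + π_2 + π_3 = 1.
π_1 = 0.5·π_1 + 0.36·π_2 + 0.28·π_3
π_2 = 0.26·π_1 + 0.38·π_2 + 0.38·π_3
Solving with the normalization constraint gives π = (0.3931, 0.3328, 0.2741).
So the stationary probability of Volatile is 0.2741.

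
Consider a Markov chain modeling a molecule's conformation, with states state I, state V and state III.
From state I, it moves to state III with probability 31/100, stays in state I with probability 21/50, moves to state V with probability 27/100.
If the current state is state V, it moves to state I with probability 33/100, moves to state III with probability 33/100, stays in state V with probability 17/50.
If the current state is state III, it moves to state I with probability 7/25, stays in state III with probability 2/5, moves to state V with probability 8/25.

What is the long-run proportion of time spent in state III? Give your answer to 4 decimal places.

0.3475

Let the stationary distribution be π with π = πP and π_1 + π_2 + π_3 = 1.
π_1 = 0.42·π_1 + 0.33·π_2 + 0.28·π_3
π_2 = 0.27·π_1 + 0.34·π_2 + 0.32·π_3
Solving with the normalization constraint gives π = (0.3435, 0.3090, 0.3475).
So the stationary probability of state III is 0.3475.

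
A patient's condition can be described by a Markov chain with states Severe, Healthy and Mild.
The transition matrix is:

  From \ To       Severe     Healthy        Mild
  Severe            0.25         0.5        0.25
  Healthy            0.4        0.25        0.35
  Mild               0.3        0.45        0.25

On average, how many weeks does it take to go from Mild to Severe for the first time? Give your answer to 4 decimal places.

Let t(s) be the expected number of weeks to first reach Severe from state s, with t(Severe) = 0. Conditioning on the first week:
t(Healthy) = 1 + 0.25·t(Healthy) + 0.35·t(Mild)
t(Mild) = 1 + 0.45·t(Healthy) + 0.25·t(Mild)
Solving: t(Healthy) = 2.7160, t(Mild) = 2.9630.
Expected weeks from Mild to Severe: 2.9630.

2.9630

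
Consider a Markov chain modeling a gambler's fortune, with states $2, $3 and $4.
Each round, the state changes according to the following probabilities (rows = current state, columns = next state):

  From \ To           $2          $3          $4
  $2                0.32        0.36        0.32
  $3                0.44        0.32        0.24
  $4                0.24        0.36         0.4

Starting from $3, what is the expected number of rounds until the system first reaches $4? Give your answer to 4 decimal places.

3.6842

Let t(s) be the expected number of rounds to first reach $4 from state s, with t($4) = 0. Conditioning on the first round:
t($2) = 1 + 0.32·t($2) + 0.36·t($3)
t($3) = 1 + 0.44·t($2) + 0.32·t($3)
Solving: t($2) = 3.4211, t($3) = 3.6842.
Expected rounds from $3 to $4: 3.6842.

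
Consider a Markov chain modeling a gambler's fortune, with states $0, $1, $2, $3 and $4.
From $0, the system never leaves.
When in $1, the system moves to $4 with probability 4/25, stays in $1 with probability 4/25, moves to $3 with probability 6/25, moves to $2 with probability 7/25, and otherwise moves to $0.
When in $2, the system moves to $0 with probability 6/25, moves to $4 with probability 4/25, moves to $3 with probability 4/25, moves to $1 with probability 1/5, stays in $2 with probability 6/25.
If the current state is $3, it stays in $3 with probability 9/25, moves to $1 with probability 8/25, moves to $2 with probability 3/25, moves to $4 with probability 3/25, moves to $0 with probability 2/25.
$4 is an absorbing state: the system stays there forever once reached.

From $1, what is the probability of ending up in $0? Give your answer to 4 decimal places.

Let h(s) be the probability of absorption at $0 starting from transient state s. Then h($0) = 1 and h($4) = 0. By first-step analysis:
h($1) = 0.16·1 + 0.16·h($1) + 0.28·h($2) + 0.24·h($3) + 0.16·0
h($2) = 0.24·1 + 0.2·h($1) + 0.24·h($2) + 0.16·h($3) + 0.16·0
h($3) = 0.08·1 + 0.32·h($1) + 0.12·h($2) + 0.36·h($3) + 0.12·0
Solving: h($1) = 0.5136, h($2) = 0.5532, h($3) = 0.4855.
Starting from $1, the probability is 0.5136.

0.5136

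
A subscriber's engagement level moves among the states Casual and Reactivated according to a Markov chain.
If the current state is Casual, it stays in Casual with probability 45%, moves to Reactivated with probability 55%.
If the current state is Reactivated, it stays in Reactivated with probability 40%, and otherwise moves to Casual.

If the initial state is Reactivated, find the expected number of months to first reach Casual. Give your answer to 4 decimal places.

1.6667

Let t(s) be the expected number of months to first reach Casual from state s, with t(Casual) = 0. Conditioning on the first month:
t(Reactivated) = 1 + 0.4·t(Reactivated)
Solving: t(Reactivated) = 1.6667.
Expected months from Reactivated to Casual: 1.6667.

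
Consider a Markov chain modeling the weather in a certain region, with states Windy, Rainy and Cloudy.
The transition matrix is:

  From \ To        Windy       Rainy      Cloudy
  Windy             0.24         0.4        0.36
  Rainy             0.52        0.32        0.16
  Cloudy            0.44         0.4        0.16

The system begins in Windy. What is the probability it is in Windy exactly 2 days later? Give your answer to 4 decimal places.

0.4240

Sum over the intermediate state after 1 day:
P = P(Windy→Windy)·P(Windy→Windy) + P(Windy→Rainy)·P(Rainy→Windy) + P(Windy→Cloudy)·P(Cloudy→Windy)
  = 0.24×0.24 + 0.4×0.52 + 0.36×0.44
  = 0.0576 + 0.2080 + 0.1584 = 0.4240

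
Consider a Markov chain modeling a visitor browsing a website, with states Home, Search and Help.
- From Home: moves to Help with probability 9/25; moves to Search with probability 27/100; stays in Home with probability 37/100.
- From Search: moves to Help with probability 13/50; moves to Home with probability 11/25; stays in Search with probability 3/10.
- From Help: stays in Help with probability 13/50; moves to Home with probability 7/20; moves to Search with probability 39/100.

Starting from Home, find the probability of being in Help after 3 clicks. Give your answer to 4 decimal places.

Propagate the distribution vector 3 clicks from Home.
After 0 clicks: (1.0000, 0.0000, 0.0000)
After 1 click: (0.3700, 0.2700, 0.3600)
After 2 clicks: (0.3817, 0.3213, 0.2970)
After 3 clicks: (0.3866, 0.3153, 0.2982)
P(in Help after 3 clicks) = 0.2982

0.2982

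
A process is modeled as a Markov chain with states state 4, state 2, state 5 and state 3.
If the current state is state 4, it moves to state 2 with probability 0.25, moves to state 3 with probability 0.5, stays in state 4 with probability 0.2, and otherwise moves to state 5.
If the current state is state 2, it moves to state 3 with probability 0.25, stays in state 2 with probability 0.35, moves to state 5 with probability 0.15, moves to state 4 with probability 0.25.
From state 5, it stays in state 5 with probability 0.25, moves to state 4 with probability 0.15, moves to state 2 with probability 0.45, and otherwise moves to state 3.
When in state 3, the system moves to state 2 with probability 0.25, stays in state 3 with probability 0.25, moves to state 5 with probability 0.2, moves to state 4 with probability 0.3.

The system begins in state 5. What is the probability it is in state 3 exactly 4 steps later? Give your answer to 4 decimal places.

0.2930

Propagate the distribution vector 4 steps from state 5.
After 0 steps: (0.0000, 0.0000, 1.0000, 0.0000)
After 1 step: (0.1500, 0.4500, 0.2500, 0.1500)
After 2 steps: (0.2250, 0.3450, 0.1675, 0.2625)
After 3 steps: (0.2351, 0.3180, 0.1574, 0.2895)
After 4 steps: (0.2370, 0.3133, 0.1567, 0.2930)
P(in state 3 after 4 steps) = 0.2930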